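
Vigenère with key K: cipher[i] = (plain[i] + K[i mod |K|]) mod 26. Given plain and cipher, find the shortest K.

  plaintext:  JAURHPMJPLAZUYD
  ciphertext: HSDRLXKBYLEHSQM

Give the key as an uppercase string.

YSJAEI

  i= 0: H-J = 24 → Y
  i= 1: S-A = 18 → S
  i= 2: D-U =  9 → J
  i= 3: R-R =  0 → A
  i= 4: L-H =  4 → E
  i= 5: X-P =  8 → I
  i= 6: K-M = 24 → Y
  i= 7: B-J = 18 → S
  i= 8: Y-P =  9 → J
  i= 9: L-L =  0 → A
  i=10: E-A =  4 → E
  i=11: H-Z =  8 → I
  i=12: S-U = 24 → Y
  i=13: Q-Y = 18 → S
  i=14: M-D =  9 → J
  shifts repeat with period 6: YSJAEI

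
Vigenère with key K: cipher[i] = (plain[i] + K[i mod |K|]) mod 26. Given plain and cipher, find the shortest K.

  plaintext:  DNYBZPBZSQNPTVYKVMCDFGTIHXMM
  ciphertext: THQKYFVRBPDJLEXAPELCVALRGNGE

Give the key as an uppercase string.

  i= 0: T-D = 16 → Q
  i= 1: H-N = 20 → U
  i= 2: Q-Y = 18 → S
  i= 3: K-B =  9 → J
  i= 4: Y-Z = 25 → Z
  i= 5: F-P = 16 → Q
  i= 6: V-B = 20 → U
  i= 7: R-Z = 18 → S
  i= 8: B-S =  9 → J
  i= 9: P-Q = 25 → Z
  i=10: D-N = 16 → Q
  i=11: J-P = 20 → U
  i=12: L-T = 18 → S
  i=13: E-V =  9 → J
  i=14: X-Y = 25 → Z
  i=15: A-K = 16 → Q
  i=16: P-V = 20 → U
  i=17: E-M = 18 → S
  i=18: L-C =  9 → J
  i=19: C-D = 25 → Z
  i=20: V-F = 16 → Q
  i=21: A-G = 20 → U
  i=22: L-T = 18 → S
  i=23: R-I =  9 → J
  i=24: G-H = 25 → Z
  i=25: N-X = 16 → Q
  i=26: G-M = 20 → U
  i=27: E-M = 18 → S
  shifts repeat with period 5: QUSJZ

QUSJZ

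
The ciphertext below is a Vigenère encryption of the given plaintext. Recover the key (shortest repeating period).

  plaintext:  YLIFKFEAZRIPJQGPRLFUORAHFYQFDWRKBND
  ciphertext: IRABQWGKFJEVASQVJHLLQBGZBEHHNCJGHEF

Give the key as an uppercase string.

KGSWGRC

  i= 0: I-Y = 10 → K
  i= 1: R-L =  6 → G
  i= 2: A-I = 18 → S
  i= 3: B-F = 22 → W
  i= 4: Q-K =  6 → G
  i= 5: W-F = 17 → R
  i= 6: G-E =  2 → C
  i= 7: K-A = 10 → K
  i= 8: F-Z =  6 → G
  i= 9: J-R = 18 → S
  i=10: E-I = 22 → W
  i=11: V-P =  6 → G
  i=12: A-J = 17 → R
  i=13: S-Q =  2 → C
  i=14: Q-G = 10 → K
  i=15: V-P =  6 → G
  i=16: J-R = 18 → S
  i=17: H-L = 22 → W
  i=18: L-F =  6 → G
  i=19: L-U = 17 → R
  i=20: Q-O =  2 → C
  i=21: B-R = 10 → K
  i=22: G-A =  6 → G
  i=23: Z-H = 18 → S
  i=24: B-F = 22 → W
  i=25: E-Y =  6 → G
  i=26: H-Q = 17 → R
  i=27: H-F =  2 → C
  i=28: N-D = 10 → K
  i=29: C-W =  6 → G
  i=30: J-R = 18 → S
  i=31: G-K = 22 → W
  i=32: H-B =  6 → G
  i=33: E-N = 17 → R
  i=34: F-D =  2 → C
  shifts repeat with period 7: KGSWGRC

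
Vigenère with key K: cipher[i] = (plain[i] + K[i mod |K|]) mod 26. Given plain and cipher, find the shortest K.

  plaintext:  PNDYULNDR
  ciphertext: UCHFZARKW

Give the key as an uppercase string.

  i= 0: U-P =  5 → F
  i= 1: C-N = 15 → P
  i= 2: H-D =  4 → E
  i= 3: F-Y =  7 → H
  i= 4: Z-U =  5 → F
  i= 5: A-L = 15 → P
  i= 6: R-N =  4 → E
  i= 7: K-D =  7 → H
  i= 8: W-R =  5 → F
  shifts repeat with period 4: FPEH

FPEH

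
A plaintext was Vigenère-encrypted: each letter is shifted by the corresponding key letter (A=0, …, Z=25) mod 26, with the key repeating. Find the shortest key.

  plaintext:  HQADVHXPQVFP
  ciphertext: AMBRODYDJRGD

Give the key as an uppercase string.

  i= 0: A-H = 19 → T
  i= 1: M-Q = 22 → W
  i= 2: B-A =  1 → B
  i= 3: R-D = 14 → O
  i= 4: O-V = 19 → T
  i= 5: D-H = 22 → W
  i= 6: Y-X =  1 → B
  i= 7: D-P = 14 → O
  i= 8: J-Q = 19 → T
  i= 9: R-V = 22 → W
  i=10: G-F =  1 → B
  i=11: D-P = 14 → O
  shifts repeat with period 4: TWBO

TWBO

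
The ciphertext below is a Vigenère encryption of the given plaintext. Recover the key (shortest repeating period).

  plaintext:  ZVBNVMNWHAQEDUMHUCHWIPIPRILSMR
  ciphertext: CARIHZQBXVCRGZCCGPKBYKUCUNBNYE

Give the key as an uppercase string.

DFQVMN

  i= 0: C-Z =  3 → D
  i= 1: A-V =  5 → F
  i= 2: R-B = 16 → Q
  i= 3: I-N = 21 → V
  i= 4: H-V = 12 → M
  i= 5: Z-M = 13 → N
  i= 6: Q-N =  3 → D
  i= 7: B-W =  5 → F
  i= 8: X-H = 16 → Q
  i= 9: V-A = 21 → V
  i=10: C-Q = 12 → M
  i=11: R-E = 13 → N
  i=12: G-D =  3 → D
  i=13: Z-U =  5 → F
  i=14: C-M = 16 → Q
  i=15: C-H = 21 → V
  i=16: G-U = 12 → M
  i=17: P-C = 13 → N
  i=18: K-H =  3 → D
  i=19: B-W =  5 → F
  i=20: Y-I = 16 → Q
  i=21: K-P = 21 → V
  i=22: U-I = 12 → M
  i=23: C-P = 13 → N
  i=24: U-R =  3 → D
  i=25: N-I =  5 → F
  i=26: B-L = 16 → Q
  i=27: N-S = 21 → V
  i=28: Y-M = 12 → M
  i=29: E-R = 13 → N
  shifts repeat with period 6: DFQVMN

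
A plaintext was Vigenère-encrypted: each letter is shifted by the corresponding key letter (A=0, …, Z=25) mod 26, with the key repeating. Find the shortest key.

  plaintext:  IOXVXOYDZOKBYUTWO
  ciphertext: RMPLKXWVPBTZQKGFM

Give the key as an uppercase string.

  i= 0: R-I =  9 → J
  i= 1: M-O = 24 → Y
  i= 2: P-X = 18 → S
  i= 3: L-V = 16 → Q
  i= 4: K-X = 13 → N
  i= 5: X-O =  9 → J
  i= 6: W-Y = 24 → Y
  i= 7: V-D = 18 → S
  i= 8: P-Z = 16 → Q
  i= 9: B-O = 13 → N
  i=10: T-K =  9 → J
  i=11: Z-B = 24 → Y
  i=12: Q-Y = 18 → S
  i=13: K-U = 16 → Q
  i=14: G-T = 13 → N
  i=15: F-W =  9 → J
  i=16: M-O = 24 → Y
  shifts repeat with period 5: JYSQN

JYSQN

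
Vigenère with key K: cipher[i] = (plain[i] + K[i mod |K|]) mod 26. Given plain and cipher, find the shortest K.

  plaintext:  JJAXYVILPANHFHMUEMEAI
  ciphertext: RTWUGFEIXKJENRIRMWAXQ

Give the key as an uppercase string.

  i= 0: R-J =  8 → I
  i= 1: T-J = 10 → K
  i= 2: W-A = 22 → W
  i= 3: U-X = 23 → X
  i= 4: G-Y =  8 → I
  i= 5: F-V = 10 → K
  i= 6: E-I = 22 → W
  i= 7: I-L = 23 → X
  i= 8: X-P =  8 → I
  i= 9: K-A = 10 → K
  i=10: J-N = 22 → W
  i=11: E-H = 23 → X
  i=12: N-F =  8 → I
  i=13: R-H = 10 → K
  i=14: I-M = 22 → W
  i=15: R-U = 23 → X
  i=16: M-E =  8 → I
  i=17: W-M = 10 → K
  i=18: A-E = 22 → W
  i=19: X-A = 23 → X
  i=20: Q-I =  8 → I
  shifts repeat with period 4: IKWX

IKWX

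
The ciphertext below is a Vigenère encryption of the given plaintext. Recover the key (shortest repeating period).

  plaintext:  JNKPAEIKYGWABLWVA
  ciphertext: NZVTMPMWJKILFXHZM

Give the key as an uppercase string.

EML

  i= 0: N-J =  4 → E
  i= 1: Z-N = 12 → M
  i= 2: V-K = 11 → L
  i= 3: T-P =  4 → E
  i= 4: M-A = 12 → M
  i= 5: P-E = 11 → L
  i= 6: M-I =  4 → E
  i= 7: W-K = 12 → M
  i= 8: J-Y = 11 → L
  i= 9: K-G =  4 → E
  i=10: I-W = 12 → M
  i=11: L-A = 11 → L
  i=12: F-B =  4 → E
  i=13: X-L = 12 → M
  i=14: H-W = 11 → L
  i=15: Z-V =  4 → E
  i=16: M-A = 12 → M
  shifts repeat with period 3: EML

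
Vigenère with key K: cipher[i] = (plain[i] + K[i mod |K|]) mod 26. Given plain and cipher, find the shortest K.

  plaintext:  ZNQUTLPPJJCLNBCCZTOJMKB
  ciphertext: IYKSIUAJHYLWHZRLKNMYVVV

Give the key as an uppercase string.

  i= 0: I-Z =  9 → J
  i= 1: Y-N = 11 → L
  i= 2: K-Q = 20 → U
  i= 3: S-U = 24 → Y
  i= 4: I-T = 15 → P
  i= 5: U-L =  9 → J
  i= 6: A-P = 11 → L
  i= 7: J-P = 20 → U
  i= 8: H-J = 24 → Y
  i= 9: Y-J = 15 → P
  i=10: L-C =  9 → J
  i=11: W-L = 11 → L
  i=12: H-N = 20 → U
  i=13: Z-B = 24 → Y
  i=14: R-C = 15 → P
  i=15: L-C =  9 → J
  i=16: K-Z = 11 → L
  i=17: N-T = 20 → U
  i=18: M-O = 24 → Y
  i=19: Y-J = 15 → P
  i=20: V-M =  9 → J
  i=21: V-K = 11 → L
  i=22: V-B = 20 → U
  shifts repeat with period 5: JLUYP

JLUYP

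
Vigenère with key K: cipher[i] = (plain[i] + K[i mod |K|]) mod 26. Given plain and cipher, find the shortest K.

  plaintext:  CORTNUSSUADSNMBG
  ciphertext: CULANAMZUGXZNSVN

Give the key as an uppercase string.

AGUH

  i= 0: C-C =  0 → A
  i= 1: U-O =  6 → G
  i= 2: L-R = 20 → U
  i= 3: A-T =  7 → H
  i= 4: N-N =  0 → A
  i= 5: A-U =  6 → G
  i= 6: M-S = 20 → U
  i= 7: Z-S =  7 → H
  i= 8: U-U =  0 → A
  i= 9: G-A =  6 → G
  i=10: X-D = 20 → U
  i=11: Z-S =  7 → H
  i=12: N-N =  0 → A
  i=13: S-M =  6 → G
  i=14: V-B = 20 → U
  i=15: N-G =  7 → H
  shifts repeat with period 4: AGUH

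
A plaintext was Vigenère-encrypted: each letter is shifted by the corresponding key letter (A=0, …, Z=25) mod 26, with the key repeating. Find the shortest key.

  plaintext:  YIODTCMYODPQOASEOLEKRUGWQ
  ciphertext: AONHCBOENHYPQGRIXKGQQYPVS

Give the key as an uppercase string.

CGZEJZ

  i= 0: A-Y =  2 → C
  i= 1: O-I =  6 → G
  i= 2: N-O = 25 → Z
  i= 3: H-D =  4 → E
  i= 4: C-T =  9 → J
  i= 5: B-C = 25 → Z
  i= 6: O-M =  2 → C
  i= 7: E-Y =  6 → G
  i= 8: N-O = 25 → Z
  i= 9: H-D =  4 → E
  i=10: Y-P =  9 → J
  i=11: P-Q = 25 → Z
  i=12: Q-O =  2 → C
  i=13: G-A =  6 → G
  i=14: R-S = 25 → Z
  i=15: I-E =  4 → E
  i=16: X-O =  9 → J
  i=17: K-L = 25 → Z
  i=18: G-E =  2 → C
  i=19: Q-K =  6 → G
  i=20: Q-R = 25 → Z
  i=21: Y-U =  4 → E
  i=22: P-G =  9 → J
  i=23: V-W = 25 → Z
  i=24: S-Q =  2 → C
  shifts repeat with period 6: CGZEJZ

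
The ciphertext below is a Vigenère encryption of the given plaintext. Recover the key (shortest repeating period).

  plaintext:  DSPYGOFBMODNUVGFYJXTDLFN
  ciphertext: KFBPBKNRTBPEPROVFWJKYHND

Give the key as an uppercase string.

HNMRVWIQ

  i= 0: K-D =  7 → H
  i= 1: F-S = 13 → N
  i= 2: B-P = 12 → M
  i= 3: P-Y = 17 → R
  i= 4: B-G = 21 → V
  i= 5: K-O = 22 → W
  i= 6: N-F =  8 → I
  i= 7: R-B = 16 → Q
  i= 8: T-M =  7 → H
  i= 9: B-O = 13 → N
  i=10: P-D = 12 → M
  i=11: E-N = 17 → R
  i=12: P-U = 21 → V
  i=13: R-V = 22 → W
  i=14: O-G =  8 → I
  i=15: V-F = 16 → Q
  i=16: F-Y =  7 → H
  i=17: W-J = 13 → N
  i=18: J-X = 12 → M
  i=19: K-T = 17 → R
  i=20: Y-D = 21 → V
  i=21: H-L = 22 → W
  i=22: N-F =  8 → I
  i=23: D-N = 16 → Q
  shifts repeat with period 8: HNMRVWIQ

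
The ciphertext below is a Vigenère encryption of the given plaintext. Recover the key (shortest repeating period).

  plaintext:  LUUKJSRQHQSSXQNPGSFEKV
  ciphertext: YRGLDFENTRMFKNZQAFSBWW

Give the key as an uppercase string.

NXMBUN

  i= 0: Y-L = 13 → N
  i= 1: R-U = 23 → X
  i= 2: G-U = 12 → M
  i= 3: L-K =  1 → B
  i= 4: D-J = 20 → U
  i= 5: F-S = 13 → N
  i= 6: E-R = 13 → N
  i= 7: N-Q = 23 → X
  i= 8: T-H = 12 → M
  i= 9: R-Q =  1 → B
  i=10: M-S = 20 → U
  i=11: F-S = 13 → N
  i=12: K-X = 13 → N
  i=13: N-Q = 23 → X
  i=14: Z-N = 12 → M
  i=15: Q-P =  1 → B
  i=16: A-G = 20 → U
  i=17: F-S = 13 → N
  i=18: S-F = 13 → N
  i=19: B-E = 23 → X
  i=20: W-K = 12 → M
  i=21: W-V =  1 → B
  shifts repeat with period 6: NXMBUN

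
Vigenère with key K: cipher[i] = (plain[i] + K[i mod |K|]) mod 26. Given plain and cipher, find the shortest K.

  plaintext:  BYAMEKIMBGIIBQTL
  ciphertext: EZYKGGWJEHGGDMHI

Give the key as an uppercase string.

  i= 0: E-B =  3 → D
  i= 1: Z-Y =  1 → B
  i= 2: Y-A = 24 → Y
  i= 3: K-M = 24 → Y
  i= 4: G-E =  2 → C
  i= 5: G-K = 22 → W
  i= 6: W-I = 14 → O
  i= 7: J-M = 23 → X
  i= 8: E-B =  3 → D
  i= 9: H-G =  1 → B
  i=10: G-I = 24 → Y
  i=11: G-I = 24 → Y
  i=12: D-B =  2 → C
  i=13: M-Q = 22 → W
  i=14: H-T = 14 → O
  i=15: I-L = 23 → X
  shifts repeat with period 8: DBYYCWOX

DBYYCWOX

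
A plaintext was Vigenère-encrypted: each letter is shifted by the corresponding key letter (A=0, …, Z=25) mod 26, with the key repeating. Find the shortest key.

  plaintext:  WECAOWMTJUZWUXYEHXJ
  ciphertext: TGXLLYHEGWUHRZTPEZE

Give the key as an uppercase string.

XCVL

  i= 0: T-W = 23 → X
  i= 1: G-E =  2 → C
  i= 2: X-C = 21 → V
  i= 3: L-A = 11 → L
  i= 4: L-O = 23 → X
  i= 5: Y-W =  2 → C
  i= 6: H-M = 21 → V
  i= 7: E-T = 11 → L
  i= 8: G-J = 23 → X
  i= 9: W-U =  2 → C
  i=10: U-Z = 21 → V
  i=11: H-W = 11 → L
  i=12: R-U = 23 → X
  i=13: Z-X =  2 → C
  i=14: T-Y = 21 → V
  i=15: P-E = 11 → L
  i=16: E-H = 23 → X
  i=17: Z-X =  2 → C
  i=18: E-J = 21 → V
  shifts repeat with period 4: XCVL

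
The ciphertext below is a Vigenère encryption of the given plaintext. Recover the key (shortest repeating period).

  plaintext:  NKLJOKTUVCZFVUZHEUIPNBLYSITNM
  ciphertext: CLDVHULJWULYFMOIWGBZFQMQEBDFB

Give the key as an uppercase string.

  i= 0: C-N = 15 → P
  i= 1: L-K =  1 → B
  i= 2: D-L = 18 → S
  i= 3: V-J = 12 → M
  i= 4: H-O = 19 → T
  i= 5: U-K = 10 → K
  i= 6: L-T = 18 → S
  i= 7: J-U = 15 → P
  i= 8: W-V =  1 → B
  i= 9: U-C = 18 → S
  i=10: L-Z = 12 → M
  i=11: Y-F = 19 → T
  i=12: F-V = 10 → K
  i=13: M-U = 18 → S
  i=14: O-Z = 15 → P
  i=15: I-H =  1 → B
  i=16: W-E = 18 → S
  i=17: G-U = 12 → M
  i=18: B-I = 19 → T
  i=19: Z-P = 10 → K
  i=20: F-N = 18 → S
  i=21: Q-B = 15 → P
  i=22: M-L =  1 → B
  i=23: Q-Y = 18 → S
  i=24: E-S = 12 → M
  i=25: B-I = 19 → T
  i=26: D-T = 10 → K
  i=27: F-N = 18 → S
  i=28: B-M = 15 → P
  shifts repeat with period 7: PBSMTKS

PBSMTKS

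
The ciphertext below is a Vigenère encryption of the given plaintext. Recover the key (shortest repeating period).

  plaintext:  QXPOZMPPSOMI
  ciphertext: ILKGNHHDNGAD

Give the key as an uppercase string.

SOV

  i= 0: I-Q = 18 → S
  i= 1: L-X = 14 → O
  i= 2: K-P = 21 → V
  i= 3: G-O = 18 → S
  i= 4: N-Z = 14 → O
  i= 5: H-M = 21 → V
  i= 6: H-P = 18 → S
  i= 7: D-P = 14 → O
  i= 8: N-S = 21 → V
  i= 9: G-O = 18 → S
  i=10: A-M = 14 → O
  i=11: D-I = 21 → V
  shifts repeat with period 3: SOV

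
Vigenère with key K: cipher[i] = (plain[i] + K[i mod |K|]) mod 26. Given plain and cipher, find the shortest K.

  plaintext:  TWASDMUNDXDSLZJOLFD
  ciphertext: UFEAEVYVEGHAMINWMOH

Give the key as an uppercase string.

BJEI

  i= 0: U-T =  1 → B
  i= 1: F-W =  9 → J
  i= 2: E-A =  4 → E
  i= 3: A-S =  8 → I
  i= 4: E-D =  1 → B
  i= 5: V-M =  9 → J
  i= 6: Y-U =  4 → E
  i= 7: V-N =  8 → I
  i= 8: E-D =  1 → B
  i= 9: G-X =  9 → J
  i=10: H-D =  4 → E
  i=11: A-S =  8 → I
  i=12: M-L =  1 → B
  i=13: I-Z =  9 → J
  i=14: N-J =  4 → E
  i=15: W-O =  8 → I
  i=16: M-L =  1 → B
  i=17: O-F =  9 → J
  i=18: H-D =  4 → E
  shifts repeat with period 4: BJEI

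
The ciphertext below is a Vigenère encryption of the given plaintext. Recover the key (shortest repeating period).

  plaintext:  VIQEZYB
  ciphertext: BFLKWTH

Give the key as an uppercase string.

  i= 0: B-V =  6 → G
  i= 1: F-I = 23 → X
  i= 2: L-Q = 21 → V
  i= 3: K-E =  6 → G
  i= 4: W-Z = 23 → X
  i= 5: T-Y = 21 → V
  i= 6: H-B =  6 → G
  shifts repeat with period 3: GXV

GXV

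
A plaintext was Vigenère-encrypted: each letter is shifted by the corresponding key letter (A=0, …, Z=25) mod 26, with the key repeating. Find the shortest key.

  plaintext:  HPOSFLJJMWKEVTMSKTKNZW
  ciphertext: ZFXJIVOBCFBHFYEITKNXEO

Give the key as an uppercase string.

SQJRDKF

  i= 0: Z-H = 18 → S
  i= 1: F-P = 16 → Q
  i= 2: X-O =  9 → J
  i= 3: J-S = 17 → R
  i= 4: I-F =  3 → D
  i= 5: V-L = 10 → K
  i= 6: O-J =  5 → F
  i= 7: B-J = 18 → S
  i= 8: C-M = 16 → Q
  i= 9: F-W =  9 → J
  i=10: B-K = 17 → R
  i=11: H-E =  3 → D
  i=12: F-V = 10 → K
  i=13: Y-T =  5 → F
  i=14: E-M = 18 → S
  i=15: I-S = 16 → Q
  i=16: T-K =  9 → J
  i=17: K-T = 17 → R
  i=18: N-K =  3 → D
  i=19: X-N = 10 → K
  i=20: E-Z =  5 → F
  i=21: O-W = 18 → S
  shifts repeat with period 7: SQJRDKF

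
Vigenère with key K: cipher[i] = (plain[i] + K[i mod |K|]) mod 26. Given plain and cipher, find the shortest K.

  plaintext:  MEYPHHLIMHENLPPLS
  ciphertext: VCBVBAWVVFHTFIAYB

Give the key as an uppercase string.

  i= 0: V-M =  9 → J
  i= 1: C-E = 24 → Y
  i= 2: B-Y =  3 → D
  i= 3: V-P =  6 → G
  i= 4: B-H = 20 → U
  i= 5: A-H = 19 → T
  i= 6: W-L = 11 → L
  i= 7: V-I = 13 → N
  i= 8: V-M =  9 → J
  i= 9: F-H = 24 → Y
  i=10: H-E =  3 → D
  i=11: T-N =  6 → G
  i=12: F-L = 20 → U
  i=13: I-P = 19 → T
  i=14: A-P = 11 → L
  i=15: Y-L = 13 → N
  i=16: B-S =  9 → J
  shifts repeat with period 8: JYDGUTLN

JYDGUTLN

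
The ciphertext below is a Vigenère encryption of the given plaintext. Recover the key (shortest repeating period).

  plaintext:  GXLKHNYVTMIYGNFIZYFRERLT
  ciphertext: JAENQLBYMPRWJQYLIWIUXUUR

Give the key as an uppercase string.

DDTDJY

  i= 0: J-G =  3 → D
  i= 1: A-X =  3 → D
  i= 2: E-L = 19 → T
  i= 3: N-K =  3 → D
  i= 4: Q-H =  9 → J
  i= 5: L-N = 24 → Y
  i= 6: B-Y =  3 → D
  i= 7: Y-V =  3 → D
  i= 8: M-T = 19 → T
  i= 9: P-M =  3 → D
  i=10: R-I =  9 → J
  i=11: W-Y = 24 → Y
  i=12: J-G =  3 → D
  i=13: Q-N =  3 → D
  i=14: Y-F = 19 → T
  i=15: L-I =  3 → D
  i=16: I-Z =  9 → J
  i=17: W-Y = 24 → Y
  i=18: I-F =  3 → D
  i=19: U-R =  3 → D
  i=20: X-E = 19 → T
  i=21: U-R =  3 → D
  i=22: U-L =  9 → J
  i=23: R-T = 24 → Y
  shifts repeat with period 6: DDTDJY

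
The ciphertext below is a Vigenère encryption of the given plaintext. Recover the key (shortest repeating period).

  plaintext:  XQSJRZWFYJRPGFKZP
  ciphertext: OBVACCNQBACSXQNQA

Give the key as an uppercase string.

RLD

  i= 0: O-X = 17 → R
  i= 1: B-Q = 11 → L
  i= 2: V-S =  3 → D
  i= 3: A-J = 17 → R
  i= 4: C-R = 11 → L
  i= 5: C-Z =  3 → D
  i= 6: N-W = 17 → R
  i= 7: Q-F = 11 → L
  i= 8: B-Y =  3 → D
  i= 9: A-J = 17 → R
  i=10: C-R = 11 → L
  i=11: S-P =  3 → D
  i=12: X-G = 17 → R
  i=13: Q-F = 11 → L
  i=14: N-K =  3 → D
  i=15: Q-Z = 17 → R
  i=16: A-P = 11 → L
  shifts repeat with period 3: RLD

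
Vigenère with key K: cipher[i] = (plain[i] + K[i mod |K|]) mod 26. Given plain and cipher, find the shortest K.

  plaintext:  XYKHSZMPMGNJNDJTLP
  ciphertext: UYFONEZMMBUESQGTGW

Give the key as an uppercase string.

  i= 0: U-X = 23 → X
  i= 1: Y-Y =  0 → A
  i= 2: F-K = 21 → V
  i= 3: O-H =  7 → H
  i= 4: N-S = 21 → V
  i= 5: E-Z =  5 → F
  i= 6: Z-M = 13 → N
  i= 7: M-P = 23 → X
  i= 8: M-M =  0 → A
  i= 9: B-G = 21 → V
  i=10: U-N =  7 → H
  i=11: E-J = 21 → V
  i=12: S-N =  5 → F
  i=13: Q-D = 13 → N
  i=14: G-J = 23 → X
  i=15: T-T =  0 → A
  i=16: G-L = 21 → V
  i=17: W-P =  7 → H
  shifts repeat with period 7: XAVHVFN

XAVHVFN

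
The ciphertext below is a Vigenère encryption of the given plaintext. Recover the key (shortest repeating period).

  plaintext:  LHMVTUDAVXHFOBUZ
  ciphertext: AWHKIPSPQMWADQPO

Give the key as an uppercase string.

PPV

  i= 0: A-L = 15 → P
  i= 1: W-H = 15 → P
  i= 2: H-M = 21 → V
  i= 3: K-V = 15 → P
  i= 4: I-T = 15 → P
  i= 5: P-U = 21 → V
  i= 6: S-D = 15 → P
  i= 7: P-A = 15 → P
  i= 8: Q-V = 21 → V
  i= 9: M-X = 15 → P
  i=10: W-H = 15 → P
  i=11: A-F = 21 → V
  i=12: D-O = 15 → P
  i=13: Q-B = 15 → P
  i=14: P-U = 21 → V
  i=15: O-Z = 15 → P
  shifts repeat with period 3: PPV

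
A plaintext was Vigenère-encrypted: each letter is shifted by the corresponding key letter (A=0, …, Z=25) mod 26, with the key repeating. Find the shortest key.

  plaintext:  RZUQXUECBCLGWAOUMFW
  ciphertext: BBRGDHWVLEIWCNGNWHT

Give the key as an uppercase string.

KCXQGNST

  i= 0: B-R = 10 → K
  i= 1: B-Z =  2 → C
  i= 2: R-U = 23 → X
  i= 3: G-Q = 16 → Q
  i= 4: D-X =  6 → G
  i= 5: H-U = 13 → N
  i= 6: W-E = 18 → S
  i= 7: V-C = 19 → T
  i= 8: L-B = 10 → K
  i= 9: E-C =  2 → C
  i=10: I-L = 23 → X
  i=11: W-G = 16 → Q
  i=12: C-W =  6 → G
  i=13: N-A = 13 → N
  i=14: G-O = 18 → S
  i=15: N-U = 19 → T
  i=16: W-M = 10 → K
  i=17: H-F =  2 → C
  i=18: T-W = 23 → X
  shifts repeat with period 8: KCXQGNST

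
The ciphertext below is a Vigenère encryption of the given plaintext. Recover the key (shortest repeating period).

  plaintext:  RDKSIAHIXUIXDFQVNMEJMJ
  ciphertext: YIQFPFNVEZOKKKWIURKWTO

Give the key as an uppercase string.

  i= 0: Y-R =  7 → H
  i= 1: I-D =  5 → F
  i= 2: Q-K =  6 → G
  i= 3: F-S = 13 → N
  i= 4: P-I =  7 → H
  i= 5: F-A =  5 → F
  i= 6: N-H =  6 → G
  i= 7: V-I = 13 → N
  i= 8: E-X =  7 → H
  i= 9: Z-U =  5 → F
  i=10: O-I =  6 → G
  i=11: K-X = 13 → N
  i=12: K-D =  7 → H
  i=13: K-F =  5 → F
  i=14: W-Q =  6 → G
  i=15: I-V = 13 → N
  i=16: U-N =  7 → H
  i=17: R-M =  5 → F
  i=18: K-E =  6 → G
  i=19: W-J = 13 → N
  i=20: T-M =  7 → H
  i=21: O-J =  5 → F
  shifts repeat with period 4: HFGN

HFGN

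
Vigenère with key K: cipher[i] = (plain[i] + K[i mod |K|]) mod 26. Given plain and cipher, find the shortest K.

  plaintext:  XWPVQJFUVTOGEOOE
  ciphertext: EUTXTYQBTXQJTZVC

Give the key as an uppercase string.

HYECDPL

  i= 0: E-X =  7 → H
  i= 1: U-W = 24 → Y
  i= 2: T-P =  4 → E
  i= 3: X-V =  2 → C
  i= 4: T-Q =  3 → D
  i= 5: Y-J = 15 → P
  i= 6: Q-F = 11 → L
  i= 7: B-U =  7 → H
  i= 8: T-V = 24 → Y
  i= 9: X-T =  4 → E
  i=10: Q-O =  2 → C
  i=11: J-G =  3 → D
  i=12: T-E = 15 → P
  i=13: Z-O = 11 → L
  i=14: V-O =  7 → H
  i=15: C-E = 24 → Y
  shifts repeat with period 7: HYECDPL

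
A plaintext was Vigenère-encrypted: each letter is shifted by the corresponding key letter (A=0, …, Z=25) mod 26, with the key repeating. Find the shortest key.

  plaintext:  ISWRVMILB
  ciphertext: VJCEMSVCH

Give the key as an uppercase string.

NRG

  i= 0: V-I = 13 → N
  i= 1: J-S = 17 → R
  i= 2: C-W =  6 → G
  i= 3: E-R = 13 → N
  i= 4: M-V = 17 → R
  i= 5: S-M =  6 → G
  i= 6: V-I = 13 → N
  i= 7: C-L = 17 → R
  i= 8: H-B =  6 → G
  shifts repeat with period 3: NRG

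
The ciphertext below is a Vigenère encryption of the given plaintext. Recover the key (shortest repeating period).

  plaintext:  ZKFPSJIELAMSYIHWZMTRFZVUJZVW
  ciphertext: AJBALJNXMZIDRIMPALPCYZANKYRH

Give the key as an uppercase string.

BZWLTAFT

  i= 0: A-Z =  1 → B
  i= 1: J-K = 25 → Z
  i= 2: B-F = 22 → W
  i= 3: A-P = 11 → L
  i= 4: L-S = 19 → T
  i= 5: J-J =  0 → A
  i= 6: N-I =  5 → F
  i= 7: X-E = 19 → T
  i= 8: M-L =  1 → B
  i= 9: Z-A = 25 → Z
  i=10: I-M = 22 → W
  i=11: D-S = 11 → L
  i=12: R-Y = 19 → T
  i=13: I-I =  0 → A
  i=14: M-H =  5 → F
  i=15: P-W = 19 → T
  i=16: A-Z =  1 → B
  i=17: L-M = 25 → Z
  i=18: P-T = 22 → W
  i=19: C-R = 11 → L
  i=20: Y-F = 19 → T
  i=21: Z-Z =  0 → A
  i=22: A-V =  5 → F
  i=23: N-U = 19 → T
  i=24: K-J =  1 → B
  i=25: Y-Z = 25 → Z
  i=26: R-V = 22 → W
  i=27: H-W = 11 → L
  shifts repeat with period 8: BZWLTAFT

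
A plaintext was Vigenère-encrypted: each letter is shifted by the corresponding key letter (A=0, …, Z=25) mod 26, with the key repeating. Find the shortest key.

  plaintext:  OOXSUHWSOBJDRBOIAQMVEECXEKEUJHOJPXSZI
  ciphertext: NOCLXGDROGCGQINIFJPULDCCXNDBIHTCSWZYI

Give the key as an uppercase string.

  i= 0: N-O = 25 → Z
  i= 1: O-O =  0 → A
  i= 2: C-X =  5 → F
  i= 3: L-S = 19 → T
  i= 4: X-U =  3 → D
  i= 5: G-H = 25 → Z
  i= 6: D-W =  7 → H
  i= 7: R-S = 25 → Z
  i= 8: O-O =  0 → A
  i= 9: G-B =  5 → F
  i=10: C-J = 19 → T
  i=11: G-D =  3 → D
  i=12: Q-R = 25 → Z
  i=13: I-B =  7 → H
  i=14: N-O = 25 → Z
  i=15: I-I =  0 → A
  i=16: F-A =  5 → F
  i=17: J-Q = 19 → T
  i=18: P-M =  3 → D
  i=19: U-V = 25 → Z
  i=20: L-E =  7 → H
  i=21: D-E = 25 → Z
  i=22: C-C =  0 → A
  i=23: C-X =  5 → F
  i=24: X-E = 19 → T
  i=25: N-K =  3 → D
  i=26: D-E = 25 → Z
  i=27: B-U =  7 → H
  i=28: I-J = 25 → Z
  i=29: H-H =  0 → A
  i=30: T-O =  5 → F
  i=31: C-J = 19 → T
  i=32: S-P =  3 → D
  i=33: W-X = 25 → Z
  i=34: Z-S =  7 → H
  i=35: Y-Z = 25 → Z
  i=36: I-I =  0 → A
  shifts repeat with period 7: ZAFTDZH

ZAFTDZH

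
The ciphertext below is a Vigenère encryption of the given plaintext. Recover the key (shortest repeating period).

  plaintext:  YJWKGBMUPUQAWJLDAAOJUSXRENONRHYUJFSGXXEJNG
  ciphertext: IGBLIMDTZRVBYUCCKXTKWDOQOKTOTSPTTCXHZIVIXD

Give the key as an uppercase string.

KXFBCLRZ

  i= 0: I-Y = 10 → K
  i= 1: G-J = 23 → X
  i= 2: B-W =  5 → F
  i= 3: L-K =  1 → B
  i= 4: I-G =  2 → C
  i= 5: M-B = 11 → L
  i= 6: D-M = 17 → R
  i= 7: T-U = 25 → Z
  i= 8: Z-P = 10 → K
  i= 9: R-U = 23 → X
  i=10: V-Q =  5 → F
  i=11: B-A =  1 → B
  i=12: Y-W =  2 → C
  i=13: U-J = 11 → L
  i=14: C-L = 17 → R
  i=15: C-D = 25 → Z
  i=16: K-A = 10 → K
  i=17: X-A = 23 → X
  i=18: T-O =  5 → F
  i=19: K-J =  1 → B
  i=20: W-U =  2 → C
  i=21: D-S = 11 → L
  i=22: O-X = 17 → R
  i=23: Q-R = 25 → Z
  i=24: O-E = 10 → K
  i=25: K-N = 23 → X
  i=26: T-O =  5 → F
  i=27: O-N =  1 → B
  i=28: T-R =  2 → C
  i=29: S-H = 11 → L
  i=30: P-Y = 17 → R
  i=31: T-U = 25 → Z
  i=32: T-J = 10 → K
  i=33: C-F = 23 → X
  i=34: X-S =  5 → F
  i=35: H-G =  1 → B
  i=36: Z-X =  2 → C
  i=37: I-X = 11 → L
  i=38: V-E = 17 → R
  i=39: I-J = 25 → Z
  i=40: X-N = 10 → K
  i=41: D-G = 23 → X
  shifts repeat with period 8: KXFBCLRZ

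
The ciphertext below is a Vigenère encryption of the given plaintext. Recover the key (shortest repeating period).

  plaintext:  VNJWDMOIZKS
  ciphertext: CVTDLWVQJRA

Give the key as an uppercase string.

HIK

  i= 0: C-V =  7 → H
  i= 1: V-N =  8 → I
  i= 2: T-J = 10 → K
  i= 3: D-W =  7 → H
  i= 4: L-D =  8 → I
  i= 5: W-M = 10 → K
  i= 6: V-O =  7 → H
  i= 7: Q-I =  8 → I
  i= 8: J-Z = 10 → K
  i= 9: R-K =  7 → H
  i=10: A-S =  8 → I
  shifts repeat with period 3: HIK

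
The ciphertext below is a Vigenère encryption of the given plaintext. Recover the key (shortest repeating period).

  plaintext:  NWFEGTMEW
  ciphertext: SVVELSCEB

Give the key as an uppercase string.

FZQA

  i= 0: S-N =  5 → F
  i= 1: V-W = 25 → Z
  i= 2: V-F = 16 → Q
  i= 3: E-E =  0 → A
  i= 4: L-G =  5 → F
  i= 5: S-T = 25 → Z
  i= 6: C-M = 16 → Q
  i= 7: E-E =  0 → A
  i= 8: B-W =  5 → F
  shifts repeat with period 4: FZQA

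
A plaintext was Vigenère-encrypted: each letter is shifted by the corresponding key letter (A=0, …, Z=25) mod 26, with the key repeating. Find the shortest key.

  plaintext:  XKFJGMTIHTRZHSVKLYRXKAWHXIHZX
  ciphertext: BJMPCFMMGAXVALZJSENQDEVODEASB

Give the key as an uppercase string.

EZHGWTT

  i= 0: B-X =  4 → E
  i= 1: J-K = 25 → Z
  i= 2: M-F =  7 → H
  i= 3: P-J =  6 → G
  i= 4: C-G = 22 → W
  i= 5: F-M = 19 → T
  i= 6: M-T = 19 → T
  i= 7: M-I =  4 → E
  i= 8: G-H = 25 → Z
  i= 9: A-T =  7 → H
  i=10: X-R =  6 → G
  i=11: V-Z = 22 → W
  i=12: A-H = 19 → T
  i=13: L-S = 19 → T
  i=14: Z-V =  4 → E
  i=15: J-K = 25 → Z
  i=16: S-L =  7 → H
  i=17: E-Y =  6 → G
  i=18: N-R = 22 → W
  i=19: Q-X = 19 → T
  i=20: D-K = 19 → T
  i=21: E-A =  4 → E
  i=22: V-W = 25 → Z
  i=23: O-H =  7 → H
  i=24: D-X =  6 → G
  i=25: E-I = 22 → W
  i=26: A-H = 19 → T
  i=27: S-Z = 19 → T
  i=28: B-X =  4 → E
  shifts repeat with period 7: EZHGWTT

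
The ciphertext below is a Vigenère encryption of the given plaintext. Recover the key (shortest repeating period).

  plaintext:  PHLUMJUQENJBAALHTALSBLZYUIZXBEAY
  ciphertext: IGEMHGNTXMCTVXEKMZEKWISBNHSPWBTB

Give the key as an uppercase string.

  i= 0: I-P = 19 → T
  i= 1: G-H = 25 → Z
  i= 2: E-L = 19 → T
  i= 3: M-U = 18 → S
  i= 4: H-M = 21 → V
  i= 5: G-J = 23 → X
  i= 6: N-U = 19 → T
  i= 7: T-Q =  3 → D
  i= 8: X-E = 19 → T
  i= 9: M-N = 25 → Z
  i=10: C-J = 19 → T
  i=11: T-B = 18 → S
  i=12: V-A = 21 → V
  i=13: X-A = 23 → X
  i=14: E-L = 19 → T
  i=15: K-H =  3 → D
  i=16: M-T = 19 → T
  i=17: Z-A = 25 → Z
  i=18: E-L = 19 → T
  i=19: K-S = 18 → S
  i=20: W-B = 21 → V
  i=21: I-L = 23 → X
  i=22: S-Z = 19 → T
  i=23: B-Y =  3 → D
  i=24: N-U = 19 → T
  i=25: H-I = 25 → Z
  i=26: S-Z = 19 → T
  i=27: P-X = 18 → S
  i=28: W-B = 21 → V
  i=29: B-E = 23 → X
  i=30: T-A = 19 → T
  i=31: B-Y =  3 → D
  shifts repeat with period 8: TZTSVXTD

TZTSVXTD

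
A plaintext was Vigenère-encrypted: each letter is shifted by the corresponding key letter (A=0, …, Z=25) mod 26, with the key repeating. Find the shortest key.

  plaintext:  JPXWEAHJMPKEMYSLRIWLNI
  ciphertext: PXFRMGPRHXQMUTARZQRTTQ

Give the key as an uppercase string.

GIIVI

  i= 0: P-J =  6 → G
  i= 1: X-P =  8 → I
  i= 2: F-X =  8 → I
  i= 3: R-W = 21 → V
  i= 4: M-E =  8 → I
  i= 5: G-A =  6 → G
  i= 6: P-H =  8 → I
  i= 7: R-J =  8 → I
  i= 8: H-M = 21 → V
  i= 9: X-P =  8 → I
  i=10: Q-K =  6 → G
  i=11: M-E =  8 → I
  i=12: U-M =  8 → I
  i=13: T-Y = 21 → V
  i=14: A-S =  8 → I
  i=15: R-L =  6 → G
  i=16: Z-R =  8 → I
  i=17: Q-I =  8 → I
  i=18: R-W = 21 → V
  i=19: T-L =  8 → I
  i=20: T-N =  6 → G
  i=21: Q-I =  8 → I
  shifts repeat with period 5: GIIVI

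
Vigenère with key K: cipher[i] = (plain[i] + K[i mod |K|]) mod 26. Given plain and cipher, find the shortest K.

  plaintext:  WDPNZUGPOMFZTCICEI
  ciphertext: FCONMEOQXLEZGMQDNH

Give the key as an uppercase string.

JZZANKIB

  i= 0: F-W =  9 → J
  i= 1: C-D = 25 → Z
  i= 2: O-P = 25 → Z
  i= 3: N-N =  0 → A
  i= 4: M-Z = 13 → N
  i= 5: E-U = 10 → K
  i= 6: O-G =  8 → I
  i= 7: Q-P =  1 → B
  i= 8: X-O =  9 → J
  i= 9: L-M = 25 → Z
  i=10: E-F = 25 → Z
  i=11: Z-Z =  0 → A
  i=12: G-T = 13 → N
  i=13: M-C = 10 → K
  i=14: Q-I =  8 → I
  i=15: D-C =  1 → B
  i=16: N-E =  9 → J
  i=17: H-I = 25 → Z
  shifts repeat with period 8: JZZANKIB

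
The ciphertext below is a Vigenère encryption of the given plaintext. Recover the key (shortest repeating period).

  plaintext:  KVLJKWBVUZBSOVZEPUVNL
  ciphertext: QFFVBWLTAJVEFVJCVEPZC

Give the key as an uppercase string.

  i= 0: Q-K =  6 → G
  i= 1: F-V = 10 → K
  i= 2: F-L = 20 → U
  i= 3: V-J = 12 → M
  i= 4: B-K = 17 → R
  i= 5: W-W =  0 → A
  i= 6: L-B = 10 → K
  i= 7: T-V = 24 → Y
  i= 8: A-U =  6 → G
  i= 9: J-Z = 10 → K
  i=10: V-B = 20 → U
  i=11: E-S = 12 → M
  i=12: F-O = 17 → R
  i=13: V-V =  0 → A
  i=14: J-Z = 10 → K
  i=15: C-E = 24 → Y
  i=16: V-P =  6 → G
  i=17: E-U = 10 → K
  i=18: P-V = 20 → U
  i=19: Z-N = 12 → M
  i=20: C-L = 17 → R
  shifts repeat with period 8: GKUMRAKY

GKUMRAKY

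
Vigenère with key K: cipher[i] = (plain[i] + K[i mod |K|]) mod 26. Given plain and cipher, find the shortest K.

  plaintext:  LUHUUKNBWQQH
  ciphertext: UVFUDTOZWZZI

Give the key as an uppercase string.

  i= 0: U-L =  9 → J
  i= 1: V-U =  1 → B
  i= 2: F-H = 24 → Y
  i= 3: U-U =  0 → A
  i= 4: D-U =  9 → J
  i= 5: T-K =  9 → J
  i= 6: O-N =  1 → B
  i= 7: Z-B = 24 → Y
  i= 8: W-W =  0 → A
  i= 9: Z-Q =  9 → J
  i=10: Z-Q =  9 → J
  i=11: I-H =  1 → B
  shifts repeat with period 5: JBYAJ

JBYAJ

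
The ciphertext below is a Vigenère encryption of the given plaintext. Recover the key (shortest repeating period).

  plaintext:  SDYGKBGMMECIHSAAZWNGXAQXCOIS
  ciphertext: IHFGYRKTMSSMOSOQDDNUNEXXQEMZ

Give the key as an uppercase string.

QEHAO

  i= 0: I-S = 16 → Q
  i= 1: H-D =  4 → E
  i= 2: F-Y =  7 → H
  i= 3: G-G =  0 → A
  i= 4: Y-K = 14 → O
  i= 5: R-B = 16 → Q
  i= 6: K-G =  4 → E
  i= 7: T-M =  7 → H
  i= 8: M-M =  0 → A
  i= 9: S-E = 14 → O
  i=10: S-C = 16 → Q
  i=11: M-I =  4 → E
  i=12: O-H =  7 → H
  i=13: S-S =  0 → A
  i=14: O-A = 14 → O
  i=15: Q-A = 16 → Q
  i=16: D-Z =  4 → E
  i=17: D-W =  7 → H
  i=18: N-N =  0 → A
  i=19: U-G = 14 → O
  i=20: N-X = 16 → Q
  i=21: E-A =  4 → E
  i=22: X-Q =  7 → H
  i=23: X-X =  0 → A
  i=24: Q-C = 14 → O
  i=25: E-O = 16 → Q
  i=26: M-I =  4 → E
  i=27: Z-S =  7 → H
  shifts repeat with period 5: QEHAO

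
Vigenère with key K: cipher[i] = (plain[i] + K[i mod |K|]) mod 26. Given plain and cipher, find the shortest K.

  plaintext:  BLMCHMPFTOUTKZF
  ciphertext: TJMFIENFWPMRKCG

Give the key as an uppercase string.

  i= 0: T-B = 18 → S
  i= 1: J-L = 24 → Y
  i= 2: M-M =  0 → A
  i= 3: F-C =  3 → D
  i= 4: I-H =  1 → B
  i= 5: E-M = 18 → S
  i= 6: N-P = 24 → Y
  i= 7: F-F =  0 → A
  i= 8: W-T =  3 → D
  i= 9: P-O =  1 → B
  i=10: M-U = 18 → S
  i=11: R-T = 24 → Y
  i=12: K-K =  0 → A
  i=13: C-Z =  3 → D
  i=14: G-F =  1 → B
  shifts repeat with period 5: SYADB

SYADB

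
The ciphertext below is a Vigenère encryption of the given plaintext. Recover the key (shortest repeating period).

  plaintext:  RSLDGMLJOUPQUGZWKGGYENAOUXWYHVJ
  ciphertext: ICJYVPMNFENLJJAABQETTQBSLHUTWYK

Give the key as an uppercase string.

  i= 0: I-R = 17 → R
  i= 1: C-S = 10 → K
  i= 2: J-L = 24 → Y
  i= 3: Y-D = 21 → V
  i= 4: V-G = 15 → P
  i= 5: P-M =  3 → D
  i= 6: M-L =  1 → B
  i= 7: N-J =  4 → E
  i= 8: F-O = 17 → R
  i= 9: E-U = 10 → K
  i=10: N-P = 24 → Y
  i=11: L-Q = 21 → V
  i=12: J-U = 15 → P
  i=13: J-G =  3 → D
  i=14: A-Z =  1 → B
  i=15: A-W =  4 → E
  i=16: B-K = 17 → R
  i=17: Q-G = 10 → K
  i=18: E-G = 24 → Y
  i=19: T-Y = 21 → V
  i=20: T-E = 15 → P
  i=21: Q-N =  3 → D
  i=22: B-A =  1 → B
  i=23: S-O =  4 → E
  i=24: L-U = 17 → R
  i=25: H-X = 10 → K
  i=26: U-W = 24 → Y
  i=27: T-Y = 21 → V
  i=28: W-H = 15 → P
  i=29: Y-V =  3 → D
  i=30: K-J =  1 → B
  shifts repeat with period 8: RKYVPDBE

RKYVPDBE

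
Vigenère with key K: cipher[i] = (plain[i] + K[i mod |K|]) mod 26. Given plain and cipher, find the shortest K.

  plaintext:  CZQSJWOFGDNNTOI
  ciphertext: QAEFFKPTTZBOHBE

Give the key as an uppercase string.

  i= 0: Q-C = 14 → O
  i= 1: A-Z =  1 → B
  i= 2: E-Q = 14 → O
  i= 3: F-S = 13 → N
  i= 4: F-J = 22 → W
  i= 5: K-W = 14 → O
  i= 6: P-O =  1 → B
  i= 7: T-F = 14 → O
  i= 8: T-G = 13 → N
  i= 9: Z-D = 22 → W
  i=10: B-N = 14 → O
  i=11: O-N =  1 → B
  i=12: H-T = 14 → O
  i=13: B-O = 13 → N
  i=14: E-I = 22 → W
  shifts repeat with period 5: OBONW

OBONW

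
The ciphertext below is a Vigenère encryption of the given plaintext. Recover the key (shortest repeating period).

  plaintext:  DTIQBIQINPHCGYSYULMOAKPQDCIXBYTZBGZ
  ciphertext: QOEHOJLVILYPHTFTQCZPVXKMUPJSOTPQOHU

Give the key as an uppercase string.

NVWRNBV

  i= 0: Q-D = 13 → N
  i= 1: O-T = 21 → V
  i= 2: E-I = 22 → W
  i= 3: H-Q = 17 → R
  i= 4: O-B = 13 → N
  i= 5: J-I =  1 → B
  i= 6: L-Q = 21 → V
  i= 7: V-I = 13 → N
  i= 8: I-N = 21 → V
  i= 9: L-P = 22 → W
  i=10: Y-H = 17 → R
  i=11: P-C = 13 → N
  i=12: H-G =  1 → B
  i=13: T-Y = 21 → V
  i=14: F-S = 13 → N
  i=15: T-Y = 21 → V
  i=16: Q-U = 22 → W
  i=17: C-L = 17 → R
  i=18: Z-M = 13 → N
  i=19: P-O =  1 → B
  i=20: V-A = 21 → V
  i=21: X-K = 13 → N
  i=22: K-P = 21 → V
  i=23: M-Q = 22 → W
  i=24: U-D = 17 → R
  i=25: P-C = 13 → N
  i=26: J-I =  1 → B
  i=27: S-X = 21 → V
  i=28: O-B = 13 → N
  i=29: T-Y = 21 → V
  i=30: P-T = 22 → W
  i=31: Q-Z = 17 → R
  i=32: O-B = 13 → N
  i=33: H-G =  1 → B
  i=34: U-Z = 21 → V
  shifts repeat with period 7: NVWRNBV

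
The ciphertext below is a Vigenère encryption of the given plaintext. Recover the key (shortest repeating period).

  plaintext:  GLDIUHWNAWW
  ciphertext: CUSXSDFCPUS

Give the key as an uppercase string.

  i= 0: C-G = 22 → W
  i= 1: U-L =  9 → J
  i= 2: S-D = 15 → P
  i= 3: X-I = 15 → P
  i= 4: S-U = 24 → Y
  i= 5: D-H = 22 → W
  i= 6: F-W =  9 → J
  i= 7: C-N = 15 → P
  i= 8: P-A = 15 → P
  i= 9: U-W = 24 → Y
  i=10: S-W = 22 → W
  shifts repeat with period 5: WJPPY

WJPPY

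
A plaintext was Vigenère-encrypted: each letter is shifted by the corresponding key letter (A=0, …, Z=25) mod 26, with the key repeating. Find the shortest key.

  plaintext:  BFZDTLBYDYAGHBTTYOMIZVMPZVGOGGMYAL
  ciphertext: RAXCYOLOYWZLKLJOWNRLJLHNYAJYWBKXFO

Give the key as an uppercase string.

  i= 0: R-B = 16 → Q
  i= 1: A-F = 21 → V
  i= 2: X-Z = 24 → Y
  i= 3: C-D = 25 → Z
  i= 4: Y-T =  5 → F
  i= 5: O-L =  3 → D
  i= 6: L-B = 10 → K
  i= 7: O-Y = 16 → Q
  i= 8: Y-D = 21 → V
  i= 9: W-Y = 24 → Y
  i=10: Z-A = 25 → Z
  i=11: L-G =  5 → F
  i=12: K-H =  3 → D
  i=13: L-B = 10 → K
  i=14: J-T = 16 → Q
  i=15: O-T = 21 → V
  i=16: W-Y = 24 → Y
  i=17: N-O = 25 → Z
  i=18: R-M =  5 → F
  i=19: L-I =  3 → D
  i=20: J-Z = 10 → K
  i=21: L-V = 16 → Q
  i=22: H-M = 21 → V
  i=23: N-P = 24 → Y
  i=24: Y-Z = 25 → Z
  i=25: A-V =  5 → F
  i=26: J-G =  3 → D
  i=27: Y-O = 10 → K
  i=28: W-G = 16 → Q
  i=29: B-G = 21 → V
  i=30: K-M = 24 → Y
  i=31: X-Y = 25 → Z
  i=32: F-A =  5 → F
  i=33: O-L =  3 → D
  shifts repeat with period 7: QVYZFDK

QVYZFDK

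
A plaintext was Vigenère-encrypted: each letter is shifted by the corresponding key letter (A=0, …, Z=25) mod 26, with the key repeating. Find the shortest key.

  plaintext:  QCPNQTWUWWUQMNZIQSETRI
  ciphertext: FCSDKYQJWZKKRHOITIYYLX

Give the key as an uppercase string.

  i= 0: F-Q = 15 → P
  i= 1: C-C =  0 → A
  i= 2: S-P =  3 → D
  i= 3: D-N = 16 → Q
  i= 4: K-Q = 20 → U
  i= 5: Y-T =  5 → F
  i= 6: Q-W = 20 → U
  i= 7: J-U = 15 → P
  i= 8: W-W =  0 → A
  i= 9: Z-W =  3 → D
  i=10: K-U = 16 → Q
  i=11: K-Q = 20 → U
  i=12: R-M =  5 → F
  i=13: H-N = 20 → U
  i=14: O-Z = 15 → P
  i=15: I-I =  0 → A
  i=16: T-Q =  3 → D
  i=17: I-S = 16 → Q
  i=18: Y-E = 20 → U
  i=19: Y-T =  5 → F
  i=20: L-R = 20 → U
  i=21: X-I = 15 → P
  shifts repeat with period 7: PADQUFU

PADQUFU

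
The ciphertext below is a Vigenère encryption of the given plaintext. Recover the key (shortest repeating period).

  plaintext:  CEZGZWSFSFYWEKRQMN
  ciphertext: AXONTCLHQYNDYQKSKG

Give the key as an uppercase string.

  i= 0: A-C = 24 → Y
  i= 1: X-E = 19 → T
  i= 2: O-Z = 15 → P
  i= 3: N-G =  7 → H
  i= 4: T-Z = 20 → U
  i= 5: C-W =  6 → G
  i= 6: L-S = 19 → T
  i= 7: H-F =  2 → C
  i= 8: Q-S = 24 → Y
  i= 9: Y-F = 19 → T
  i=10: N-Y = 15 → P
  i=11: D-W =  7 → H
  i=12: Y-E = 20 → U
  i=13: Q-K =  6 → G
  i=14: K-R = 19 → T
  i=15: S-Q =  2 → C
  i=16: K-M = 24 → Y
  i=17: G-N = 19 → T
  shifts repeat with period 8: YTPHUGTC

YTPHUGTC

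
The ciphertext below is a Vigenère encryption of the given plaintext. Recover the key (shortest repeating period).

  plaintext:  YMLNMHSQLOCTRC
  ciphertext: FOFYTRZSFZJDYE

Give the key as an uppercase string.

HCULHK

  i= 0: F-Y =  7 → H
  i= 1: O-M =  2 → C
  i= 2: F-L = 20 → U
  i= 3: Y-N = 11 → L
  i= 4: T-M =  7 → H
  i= 5: R-H = 10 → K
  i= 6: Z-S =  7 → H
  i= 7: S-Q =  2 → C
  i= 8: F-L = 20 → U
  i= 9: Z-O = 11 → L
  i=10: J-C =  7 → H
  i=11: D-T = 10 → K
  i=12: Y-R =  7 → H
  i=13: E-C =  2 → C
  shifts repeat with period 6: HCULHK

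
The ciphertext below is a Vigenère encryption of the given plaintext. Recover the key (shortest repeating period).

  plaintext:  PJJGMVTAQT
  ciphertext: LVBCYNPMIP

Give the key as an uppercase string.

WMS

  i= 0: L-P = 22 → W
  i= 1: V-J = 12 → M
  i= 2: B-J = 18 → S
  i= 3: C-G = 22 → W
  i= 4: Y-M = 12 → M
  i= 5: N-V = 18 → S
  i= 6: P-T = 22 → W
  i= 7: M-A = 12 → M
  i= 8: I-Q = 18 → S
  i= 9: P-T = 22 → W
  shifts repeat with period 3: WMS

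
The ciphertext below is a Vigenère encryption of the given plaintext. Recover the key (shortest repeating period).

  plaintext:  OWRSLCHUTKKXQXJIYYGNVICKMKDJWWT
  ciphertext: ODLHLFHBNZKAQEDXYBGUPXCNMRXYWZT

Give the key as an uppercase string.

AHUPAD

  i= 0: O-O =  0 → A
  i= 1: D-W =  7 → H
  i= 2: L-R = 20 → U
  i= 3: H-S = 15 → P
  i= 4: L-L =  0 → A
  i= 5: F-C =  3 → D
  i= 6: H-H =  0 → A
  i= 7: B-U =  7 → H
  i= 8: N-T = 20 → U
  i= 9: Z-K = 15 → P
  i=10: K-K =  0 → A
  i=11: A-X =  3 → D
  i=12: Q-Q =  0 → A
  i=13: E-X =  7 → H
  i=14: D-J = 20 → U
  i=15: X-I = 15 → P
  i=16: Y-Y =  0 → A
  i=17: B-Y =  3 → D
  i=18: G-G =  0 → A
  i=19: U-N =  7 → H
  i=20: P-V = 20 → U
  i=21: X-I = 15 → P
  i=22: C-C =  0 → A
  i=23: N-K =  3 → D
  i=24: M-M =  0 → A
  i=25: R-K =  7 → H
  i=26: X-D = 20 → U
  i=27: Y-J = 15 → P
  i=28: W-W =  0 → A
  i=29: Z-W =  3 → D
  i=30: T-T =  0 → A
  shifts repeat with period 6: AHUPAD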